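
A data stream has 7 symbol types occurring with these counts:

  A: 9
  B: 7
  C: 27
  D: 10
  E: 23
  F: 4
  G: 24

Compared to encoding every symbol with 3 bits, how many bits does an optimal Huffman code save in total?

Fixed-length: 3 bits × 104 symbols = 312 bits.
Huffman merges:
combine F(4), B(7) → 11
combine A(9), D(10) → 19
combine 11, 19 → 30
combine E(23), G(24) → 47
combine C(27), 30 → 57
combine 47, 57 → 104
Huffman total = 11 + 19 + 30 + 47 + 57 + 104 = 268 bits.
Saving = 312 − 268 = 44 bits.

44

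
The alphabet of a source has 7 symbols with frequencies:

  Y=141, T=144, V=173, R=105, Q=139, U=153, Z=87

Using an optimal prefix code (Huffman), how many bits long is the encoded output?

2653

Build the Huffman tree bottom-up:
merge Z(87) and R(105): 192
merge Q(139) and Y(141): 280
merge T(144) and U(153): 297
merge V(173) and 192: 365
merge 280 and 297: 577
merge 365 and 577: 942
Each symbol's bit-cost is frequency × depth; summing gives 2653 bits (equivalently 192 + 280 + 297 + 365 + 577 + 942).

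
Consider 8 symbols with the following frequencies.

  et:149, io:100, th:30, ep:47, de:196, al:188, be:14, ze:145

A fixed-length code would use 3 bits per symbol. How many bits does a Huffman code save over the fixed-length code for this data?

Fixed-length: 3 bits × 869 symbols = 2607 bits.
Huffman merges:
merge be(14) and th(30): 44
merge 44 and ep(47): 91
merge 91 and io(100): 191
merge ze(145) and et(149): 294
merge al(188) and 191: 379
merge de(196) and 294: 490
merge 379 and 490: 869
Huffman total = 44 + 91 + 191 + 294 + 379 + 490 + 869 = 2358 bits.
Saving = 2607 − 2358 = 249 bits.

249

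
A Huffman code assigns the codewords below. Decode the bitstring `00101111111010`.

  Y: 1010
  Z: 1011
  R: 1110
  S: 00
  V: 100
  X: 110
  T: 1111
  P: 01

Read left to right; each codeword is recognised as soon as it completes (prefix code):
  00→S | 1011→Z | 1111→T | 1010→Y
Decoded message: SZTY

SZTY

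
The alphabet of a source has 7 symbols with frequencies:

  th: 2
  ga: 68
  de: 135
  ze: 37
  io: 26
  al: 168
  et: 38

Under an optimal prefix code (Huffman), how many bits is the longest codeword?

Merge the two lowest-weight nodes at each step:
combine th(2), io(26) → 28
combine 28, ze(37) → 65
combine et(38), 65 → 103
combine ga(68), 103 → 171
combine de(135), al(168) → 303
combine 171, 303 → 474
The first pair merged (th, io) ends up deepest, at depth 5.

5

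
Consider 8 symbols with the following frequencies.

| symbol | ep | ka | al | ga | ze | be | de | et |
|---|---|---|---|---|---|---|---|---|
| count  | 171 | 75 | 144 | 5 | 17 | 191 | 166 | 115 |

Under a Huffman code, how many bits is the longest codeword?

Merge the two lowest-weight nodes at each step:
ga(5) + ze(17) → 22
22 + ka(75) → 97
97 + et(115) → 212
al(144) + de(166) → 310
ep(171) + be(191) → 362
212 + 310 → 522
362 + 522 → 884
The rarest symbols sit at the bottom; the longest codeword is 5 bits.

5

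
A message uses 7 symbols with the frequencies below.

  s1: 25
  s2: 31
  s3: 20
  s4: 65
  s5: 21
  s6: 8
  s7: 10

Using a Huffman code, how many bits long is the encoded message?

Greedily combine the two least-frequent nodes:
combine s6(8), s7(10) → 18
combine 18, s3(20) → 38
combine s5(21), s1(25) → 46
combine s2(31), 38 → 69
combine 46, s4(65) → 111
combine 69, 111 → 180
Each symbol's bit-cost is frequency × depth; summing gives 462 bits (equivalently 18 + 38 + 46 + 69 + 111 + 180).

462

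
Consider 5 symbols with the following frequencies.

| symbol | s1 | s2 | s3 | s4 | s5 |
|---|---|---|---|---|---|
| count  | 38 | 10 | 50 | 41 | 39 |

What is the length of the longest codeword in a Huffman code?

3

Merge the two lowest-weight nodes at each step:
combine s2(10), s1(38) → 48
combine s5(39), s4(41) → 80
combine 48, s3(50) → 98
combine 80, 98 → 178
The first pair merged (s2, s1) ends up deepest, at depth 3.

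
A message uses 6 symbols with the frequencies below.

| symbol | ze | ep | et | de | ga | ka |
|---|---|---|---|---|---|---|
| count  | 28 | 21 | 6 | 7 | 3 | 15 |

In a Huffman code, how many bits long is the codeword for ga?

Build the tree from the bottom:
ga(3) + et(6) → 9
de(7) + 9 → 16
ka(15) + 16 → 31
ep(21) + ze(28) → 49
31 + 49 → 80
The subtree containing ga is merged 4 times, so code length = 4.

4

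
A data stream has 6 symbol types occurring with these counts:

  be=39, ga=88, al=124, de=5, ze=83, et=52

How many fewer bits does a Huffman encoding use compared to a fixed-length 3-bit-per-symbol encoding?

251

Fixed-length: 3 bits × 391 symbols = 1173 bits.
Huffman merges:
combine de(5), be(39) → 44
combine 44, et(52) → 96
combine ze(83), ga(88) → 171
combine 96, al(124) → 220
combine 171, 220 → 391
Huffman total = 44 + 96 + 171 + 220 + 391 = 922 bits.
Saving = 1173 − 922 = 251 bits.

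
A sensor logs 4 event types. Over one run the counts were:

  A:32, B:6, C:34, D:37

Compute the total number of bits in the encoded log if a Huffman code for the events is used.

Greedily combine the two least-frequent nodes:
B(6) + A(32) → 38
C(34) + D(37) → 71
38 + 71 → 109
Total encoded bits = sum of merged weights = 38 + 71 + 109 = 218.

218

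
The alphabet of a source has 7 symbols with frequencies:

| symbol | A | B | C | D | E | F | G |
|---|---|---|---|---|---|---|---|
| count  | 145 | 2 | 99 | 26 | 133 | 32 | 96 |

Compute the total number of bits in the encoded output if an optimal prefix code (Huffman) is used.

1310

Merge the two smallest weights repeatedly:
combine B(2), D(26) → 28
combine 28, F(32) → 60
combine 60, G(96) → 156
combine C(99), E(133) → 232
combine A(145), 156 → 301
combine 232, 301 → 533
The encoded length is the sum of every internal node's weight: 28 + 60 + 156 + 232 + 301 + 533 = 1310 bits.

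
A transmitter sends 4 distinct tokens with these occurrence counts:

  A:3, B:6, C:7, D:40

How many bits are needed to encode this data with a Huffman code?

Greedily combine the two least-frequent nodes:
merge A(3) and B(6): 9
merge C(7) and 9: 16
merge 16 and D(40): 56
Each symbol's bit-cost is frequency × depth; summing gives 81 bits (equivalently 9 + 16 + 56).

81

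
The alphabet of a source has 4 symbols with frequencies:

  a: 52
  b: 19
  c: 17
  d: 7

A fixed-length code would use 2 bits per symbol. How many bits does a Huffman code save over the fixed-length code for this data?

28

Fixed-length: 2 bits × 95 symbols = 190 bits.
Huffman merges:
combine d(7), c(17) → 24
combine b(19), 24 → 43
combine 43, a(52) → 95
Huffman total = 24 + 43 + 95 = 162 bits.
Saving = 190 − 162 = 28 bits.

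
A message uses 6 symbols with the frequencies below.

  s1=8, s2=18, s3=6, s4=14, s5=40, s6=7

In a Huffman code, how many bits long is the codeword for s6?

4

Huffman merges, smallest pair first:
s3(6) + s6(7) → 13
s1(8) + 13 → 21
s4(14) + s2(18) → 32
21 + 32 → 53
s5(40) + 53 → 93
s6's leaf is at depth 4, giving a 4-bit codeword.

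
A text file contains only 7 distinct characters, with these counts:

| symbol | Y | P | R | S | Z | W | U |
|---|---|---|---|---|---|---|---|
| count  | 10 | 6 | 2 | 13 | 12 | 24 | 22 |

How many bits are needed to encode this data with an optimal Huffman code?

229

Build the Huffman tree bottom-up:
merge R(2) and P(6): 8
merge 8 and Y(10): 18
merge Z(12) and S(13): 25
merge 18 and U(22): 40
merge W(24) and 25: 49
merge 40 and 49: 89
The encoded length is the sum of every internal node's weight: 8 + 18 + 25 + 40 + 49 + 89 = 229 bits.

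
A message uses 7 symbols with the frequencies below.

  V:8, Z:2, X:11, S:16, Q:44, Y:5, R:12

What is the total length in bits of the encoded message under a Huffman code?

Merge the two smallest weights repeatedly:
merge Z(2) and Y(5): 7
merge 7 and V(8): 15
merge X(11) and R(12): 23
merge 15 and S(16): 31
merge 23 and 31: 54
merge Q(44) and 54: 98
Total encoded bits = sum of merged weights = 7 + 15 + 23 + 31 + 54 + 98 = 228.

228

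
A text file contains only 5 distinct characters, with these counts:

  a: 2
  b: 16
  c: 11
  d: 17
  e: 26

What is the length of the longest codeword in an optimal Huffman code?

Merge the two lowest-weight nodes at each step:
merge a(2) and c(11): 13
merge 13 and b(16): 29
merge d(17) and e(26): 43
merge 29 and 43: 72
The rarest symbols sit at the bottom; the longest codeword is 3 bits.

3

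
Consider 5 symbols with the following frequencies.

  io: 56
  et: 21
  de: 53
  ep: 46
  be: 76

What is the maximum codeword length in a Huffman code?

Merge the two lowest-weight nodes at each step:
combine et(21), ep(46) → 67
combine de(53), io(56) → 109
combine 67, be(76) → 143
combine 109, 143 → 252
Maximum depth reached is 3.

3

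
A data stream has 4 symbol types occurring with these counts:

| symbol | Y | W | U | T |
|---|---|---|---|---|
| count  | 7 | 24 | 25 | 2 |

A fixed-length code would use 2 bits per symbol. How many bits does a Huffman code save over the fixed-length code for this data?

16

Fixed-length: 2 bits × 58 symbols = 116 bits.
Huffman merges:
merge T(2) and Y(7): 9
merge 9 and W(24): 33
merge U(25) and 33: 58
Huffman total = 9 + 33 + 58 = 100 bits.
Saving = 116 − 100 = 16 bits.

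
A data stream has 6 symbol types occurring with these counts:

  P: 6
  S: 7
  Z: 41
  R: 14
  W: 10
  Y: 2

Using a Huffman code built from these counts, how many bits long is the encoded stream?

166

Build the Huffman tree bottom-up:
combine Y(2), P(6) → 8
combine S(7), 8 → 15
combine W(10), R(14) → 24
combine 15, 24 → 39
combine 39, Z(41) → 80
Each symbol's bit-cost is frequency × depth; summing gives 166 bits (equivalently 8 + 15 + 24 + 39 + 80).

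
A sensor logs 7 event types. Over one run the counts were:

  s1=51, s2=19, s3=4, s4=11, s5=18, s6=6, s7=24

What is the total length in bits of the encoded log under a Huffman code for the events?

Merge the two smallest weights repeatedly:
merge s3(4) and s6(6): 10
merge 10 and s4(11): 21
merge s5(18) and s2(19): 37
merge 21 and s7(24): 45
merge 37 and 45: 82
merge s1(51) and 82: 133
Each symbol's bit-cost is frequency × depth; summing gives 328 bits (equivalently 10 + 21 + 37 + 45 + 82 + 133).

328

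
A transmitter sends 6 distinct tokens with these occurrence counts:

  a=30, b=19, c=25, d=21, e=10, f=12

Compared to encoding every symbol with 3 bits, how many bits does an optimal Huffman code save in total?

Fixed-length: 3 bits × 117 symbols = 351 bits.
Huffman merges:
merge e(10) and f(12): 22
merge b(19) and d(21): 40
merge 22 and c(25): 47
merge a(30) and 40: 70
merge 47 and 70: 117
Huffman total = 22 + 40 + 47 + 70 + 117 = 296 bits.
Saving = 351 − 296 = 55 bits.

55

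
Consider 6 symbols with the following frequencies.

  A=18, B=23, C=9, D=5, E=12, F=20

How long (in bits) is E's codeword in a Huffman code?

3

Huffman merges, smallest pair first:
combine D(5), C(9) → 14
combine E(12), 14 → 26
combine A(18), F(20) → 38
combine B(23), 26 → 49
combine 38, 49 → 87
The subtree containing E is merged 3 times, so code length = 3.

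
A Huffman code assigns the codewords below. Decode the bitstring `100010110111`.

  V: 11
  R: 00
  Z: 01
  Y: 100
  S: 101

Read left to right; each codeword is recognised as soon as it completes (prefix code):
  100→Y | 01→Z | 01→Z | 101→S | 11→V
Decoded message: YZZSV

YZZSV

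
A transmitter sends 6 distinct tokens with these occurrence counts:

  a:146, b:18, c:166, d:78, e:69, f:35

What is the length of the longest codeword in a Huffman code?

Merge the two lowest-weight nodes at each step:
combine b(18), f(35) → 53
combine 53, e(69) → 122
combine d(78), 122 → 200
combine a(146), c(166) → 312
combine 200, 312 → 512
The rarest symbols sit at the bottom; the longest codeword is 4 bits.

4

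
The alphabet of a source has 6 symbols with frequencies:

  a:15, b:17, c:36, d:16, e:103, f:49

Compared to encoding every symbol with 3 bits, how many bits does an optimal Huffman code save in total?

Fixed-length: 3 bits × 236 symbols = 708 bits.
Huffman merges:
a(15) + d(16) → 31
b(17) + 31 → 48
c(36) + 48 → 84
f(49) + 84 → 133
e(103) + 133 → 236
Huffman total = 31 + 48 + 84 + 133 + 236 = 532 bits.
Saving = 708 − 532 = 176 bits.

176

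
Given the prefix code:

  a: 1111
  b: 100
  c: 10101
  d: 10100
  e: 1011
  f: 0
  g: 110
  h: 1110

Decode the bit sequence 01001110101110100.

fbhed

Read left to right; each codeword is recognised as soon as it completes (prefix code):
  0→f | 100→b | 1110→h | 1011→e | 10100→d
Decoded message: fbhed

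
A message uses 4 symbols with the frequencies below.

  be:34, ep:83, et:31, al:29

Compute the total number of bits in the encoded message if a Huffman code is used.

Build the Huffman tree bottom-up:
al(29) + et(31) → 60
be(34) + 60 → 94
ep(83) + 94 → 177
The encoded length is the sum of every internal node's weight: 60 + 94 + 177 = 331 bits.

331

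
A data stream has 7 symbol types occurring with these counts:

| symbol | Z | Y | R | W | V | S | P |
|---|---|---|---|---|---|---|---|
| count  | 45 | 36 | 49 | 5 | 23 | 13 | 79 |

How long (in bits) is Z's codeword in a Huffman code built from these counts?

2

Build the tree from the bottom:
W(5) + S(13) → 18
18 + V(23) → 41
Y(36) + 41 → 77
Z(45) + R(49) → 94
77 + P(79) → 156
94 + 156 → 250
Z sits 2 levels below the root, so its codeword is 2 bits.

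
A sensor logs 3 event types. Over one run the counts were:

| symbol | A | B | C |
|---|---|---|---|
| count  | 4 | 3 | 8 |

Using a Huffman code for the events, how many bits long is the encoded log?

Build the Huffman tree bottom-up:
B(3) + A(4) → 7
7 + C(8) → 15
Each symbol's bit-cost is frequency × depth; summing gives 22 bits (equivalently 7 + 15).

22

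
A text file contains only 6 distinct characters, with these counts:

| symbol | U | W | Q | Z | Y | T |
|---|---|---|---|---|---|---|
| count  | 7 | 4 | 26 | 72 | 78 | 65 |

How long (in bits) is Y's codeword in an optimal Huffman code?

2

Huffman merges, smallest pair first:
merge W(4) and U(7): 11
merge 11 and Q(26): 37
merge 37 and T(65): 102
merge Z(72) and Y(78): 150
merge 102 and 150: 252
Y's leaf is at depth 2, giving a 2-bit codeword.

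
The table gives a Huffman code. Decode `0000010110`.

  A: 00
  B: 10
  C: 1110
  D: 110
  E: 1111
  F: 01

AAFFB

Read left to right; each codeword is recognised as soon as it completes (prefix code):
  00→A | 00→A | 01→F | 01→F | 10→B
Decoded message: AAFFB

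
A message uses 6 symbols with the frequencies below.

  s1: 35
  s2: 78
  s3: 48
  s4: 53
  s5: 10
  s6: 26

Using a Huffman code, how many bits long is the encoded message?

607

Greedily combine the two least-frequent nodes:
merge s5(10) and s6(26): 36
merge s1(35) and 36: 71
merge s3(48) and s4(53): 101
merge 71 and s2(78): 149
merge 101 and 149: 250
The encoded length is the sum of every internal node's weight: 36 + 71 + 101 + 149 + 250 = 607 bits.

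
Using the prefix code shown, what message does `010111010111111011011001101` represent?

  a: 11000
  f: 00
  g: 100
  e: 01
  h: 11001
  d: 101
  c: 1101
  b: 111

eecebcdgc

Read left to right; each codeword is recognised as soon as it completes (prefix code):
  01→e | 01→e | 1101→c | 01→e | 111→b | 1101→c | 101→d | 100→g | 1101→c
Decoded message: eecebcdgc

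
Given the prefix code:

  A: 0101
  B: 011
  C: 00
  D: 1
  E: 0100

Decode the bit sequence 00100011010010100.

Read left to right; each codeword is recognised as soon as it completes (prefix code):
  00→C | 1→D | 00→C | 011→B | 0100→E | 1→D | 0100→E
Decoded message: CDCBEDE

CDCBEDE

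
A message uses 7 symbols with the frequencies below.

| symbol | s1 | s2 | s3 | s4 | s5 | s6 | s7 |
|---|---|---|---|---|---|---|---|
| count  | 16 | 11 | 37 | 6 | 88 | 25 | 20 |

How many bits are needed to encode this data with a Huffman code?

Build the Huffman tree bottom-up:
merge s4(6) and s2(11): 17
merge s1(16) and 17: 33
merge s7(20) and s6(25): 45
merge 33 and s3(37): 70
merge 45 and 70: 115
merge s5(88) and 115: 203
The encoded length is the sum of every internal node's weight: 17 + 33 + 45 + 70 + 115 + 203 = 483 bits.

483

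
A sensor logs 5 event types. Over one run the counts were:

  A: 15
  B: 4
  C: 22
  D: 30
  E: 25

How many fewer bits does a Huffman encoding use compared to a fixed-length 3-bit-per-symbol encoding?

77

Fixed-length: 3 bits × 96 symbols = 288 bits.
Huffman merges:
combine B(4), A(15) → 19
combine 19, C(22) → 41
combine E(25), D(30) → 55
combine 41, 55 → 96
Huffman total = 19 + 41 + 55 + 96 = 211 bits.
Saving = 288 − 211 = 77 bits.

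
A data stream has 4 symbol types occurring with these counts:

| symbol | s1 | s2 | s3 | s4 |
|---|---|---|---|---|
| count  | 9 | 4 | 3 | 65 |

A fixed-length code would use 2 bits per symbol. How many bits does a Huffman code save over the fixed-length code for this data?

58

Fixed-length: 2 bits × 81 symbols = 162 bits.
Huffman merges:
s3(3) + s2(4) → 7
7 + s1(9) → 16
16 + s4(65) → 81
Huffman total = 7 + 16 + 81 = 104 bits.
Saving = 162 − 104 = 58 bits.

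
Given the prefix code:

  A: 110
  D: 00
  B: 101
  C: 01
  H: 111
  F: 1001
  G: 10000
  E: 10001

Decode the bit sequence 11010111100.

ABHD

Read left to right; each codeword is recognised as soon as it completes (prefix code):
  110→A | 101→B | 111→H | 00→D
Decoded message: ABHD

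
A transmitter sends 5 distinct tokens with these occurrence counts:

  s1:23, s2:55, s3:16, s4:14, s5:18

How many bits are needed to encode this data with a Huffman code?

268

Merge the two smallest weights repeatedly:
combine s4(14), s3(16) → 30
combine s5(18), s1(23) → 41
combine 30, 41 → 71
combine s2(55), 71 → 126
Total encoded bits = sum of merged weights = 30 + 41 + 71 + 126 = 268.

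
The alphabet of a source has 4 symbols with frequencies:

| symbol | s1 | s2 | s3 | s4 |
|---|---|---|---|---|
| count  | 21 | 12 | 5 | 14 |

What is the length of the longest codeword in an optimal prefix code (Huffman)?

Merge the two lowest-weight nodes at each step:
s3(5) + s2(12) → 17
s4(14) + 17 → 31
s1(21) + 31 → 52
The first pair merged (s3, s2) ends up deepest, at depth 3.

3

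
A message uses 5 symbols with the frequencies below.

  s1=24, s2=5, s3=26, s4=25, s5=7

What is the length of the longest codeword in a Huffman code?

Merge the two lowest-weight nodes at each step:
combine s2(5), s5(7) → 12
combine 12, s1(24) → 36
combine s4(25), s3(26) → 51
combine 36, 51 → 87
Maximum depth reached is 3.

3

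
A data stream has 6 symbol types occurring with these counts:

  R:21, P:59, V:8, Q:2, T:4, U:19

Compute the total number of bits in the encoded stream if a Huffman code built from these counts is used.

220

Build the Huffman tree bottom-up:
merge Q(2) and T(4): 6
merge 6 and V(8): 14
merge 14 and U(19): 33
merge R(21) and 33: 54
merge 54 and P(59): 113
Total encoded bits = sum of merged weights = 6 + 14 + 33 + 54 + 113 = 220.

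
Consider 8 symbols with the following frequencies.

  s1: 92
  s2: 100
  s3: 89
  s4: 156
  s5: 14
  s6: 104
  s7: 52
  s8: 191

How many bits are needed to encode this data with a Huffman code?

Build the Huffman tree bottom-up:
combine s5(14), s7(52) → 66
combine 66, s3(89) → 155
combine s1(92), s2(100) → 192
combine s6(104), 155 → 259
combine s4(156), s8(191) → 347
combine 192, 259 → 451
combine 347, 451 → 798
Total encoded bits = sum of merged weights = 66 + 155 + 192 + 259 + 347 + 451 + 798 = 2268.

2268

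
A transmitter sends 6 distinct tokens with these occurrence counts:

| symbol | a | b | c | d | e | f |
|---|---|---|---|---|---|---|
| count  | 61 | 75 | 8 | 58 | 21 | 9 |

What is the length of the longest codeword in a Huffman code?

4

Merge the two lowest-weight nodes at each step:
merge c(8) and f(9): 17
merge 17 and e(21): 38
merge 38 and d(58): 96
merge a(61) and b(75): 136
merge 96 and 136: 232
Maximum depth reached is 4.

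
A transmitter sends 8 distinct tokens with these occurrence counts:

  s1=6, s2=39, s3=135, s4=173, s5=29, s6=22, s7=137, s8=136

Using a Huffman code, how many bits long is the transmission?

1766

Build the Huffman tree bottom-up:
s1(6) + s6(22) → 28
28 + s5(29) → 57
s2(39) + 57 → 96
96 + s3(135) → 231
s8(136) + s7(137) → 273
s4(173) + 231 → 404
273 + 404 → 677
The encoded length is the sum of every internal node's weight: 28 + 57 + 96 + 231 + 273 + 404 + 677 = 1766 bits.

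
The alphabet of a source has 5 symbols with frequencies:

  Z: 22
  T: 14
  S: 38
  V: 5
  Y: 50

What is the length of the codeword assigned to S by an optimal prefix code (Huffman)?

2

Huffman merges, smallest pair first:
V(5) + T(14) → 19
19 + Z(22) → 41
S(38) + 41 → 79
Y(50) + 79 → 129
S sits 2 levels below the root, so its codeword is 2 bits.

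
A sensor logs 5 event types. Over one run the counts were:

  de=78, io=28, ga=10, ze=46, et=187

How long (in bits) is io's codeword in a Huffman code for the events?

4

Huffman merges, smallest pair first:
ga(10) + io(28) → 38
38 + ze(46) → 84
de(78) + 84 → 162
162 + et(187) → 349
The subtree containing io is merged 4 times, so code length = 4.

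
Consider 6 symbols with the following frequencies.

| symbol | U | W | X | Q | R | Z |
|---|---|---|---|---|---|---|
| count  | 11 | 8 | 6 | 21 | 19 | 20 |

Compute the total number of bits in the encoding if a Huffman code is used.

209

Build the Huffman tree bottom-up:
X(6) + W(8) → 14
U(11) + 14 → 25
R(19) + Z(20) → 39
Q(21) + 25 → 46
39 + 46 → 85
The encoded length is the sum of every internal node's weight: 14 + 25 + 39 + 46 + 85 = 209 bits.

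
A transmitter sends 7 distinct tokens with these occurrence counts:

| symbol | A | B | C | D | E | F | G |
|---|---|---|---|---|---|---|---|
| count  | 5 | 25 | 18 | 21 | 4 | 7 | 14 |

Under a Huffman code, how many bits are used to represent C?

2

Build the tree from the bottom:
merge E(4) and A(5): 9
merge F(7) and 9: 16
merge G(14) and 16: 30
merge C(18) and D(21): 39
merge B(25) and 30: 55
merge 39 and 55: 94
C's leaf is at depth 2, giving a 2-bit codeword.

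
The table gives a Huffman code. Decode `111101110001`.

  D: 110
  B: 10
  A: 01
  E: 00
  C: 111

Read left to right; each codeword is recognised as soon as it completes (prefix code):
  111→C | 10→B | 111→C | 00→E | 01→A
Decoded message: CBCEA

CBCEA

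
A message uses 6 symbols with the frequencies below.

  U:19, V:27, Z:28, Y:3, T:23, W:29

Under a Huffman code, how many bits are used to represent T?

3

Huffman merges, smallest pair first:
Y(3) + U(19) → 22
22 + T(23) → 45
V(27) + Z(28) → 55
W(29) + 45 → 74
55 + 74 → 129
The subtree containing T is merged 3 times, so code length = 3.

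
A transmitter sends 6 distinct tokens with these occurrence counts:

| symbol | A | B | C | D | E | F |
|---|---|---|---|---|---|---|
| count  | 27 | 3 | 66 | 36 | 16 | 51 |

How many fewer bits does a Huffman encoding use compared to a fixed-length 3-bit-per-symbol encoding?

134

Fixed-length: 3 bits × 199 symbols = 597 bits.
Huffman merges:
merge B(3) and E(16): 19
merge 19 and A(27): 46
merge D(36) and 46: 82
merge F(51) and C(66): 117
merge 82 and 117: 199
Huffman total = 19 + 46 + 82 + 117 + 199 = 463 bits.
Saving = 597 − 463 = 134 bits.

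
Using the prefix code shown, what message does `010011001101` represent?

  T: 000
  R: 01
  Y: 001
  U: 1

RYUYUR

Read left to right; each codeword is recognised as soon as it completes (prefix code):
  01→R | 001→Y | 1→U | 001→Y | 1→U | 01→R
Decoded message: RYUYUR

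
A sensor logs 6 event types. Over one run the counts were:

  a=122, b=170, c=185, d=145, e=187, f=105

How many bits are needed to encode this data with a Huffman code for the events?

2370

Build the Huffman tree bottom-up:
merge f(105) and a(122): 227
merge d(145) and b(170): 315
merge c(185) and e(187): 372
merge 227 and 315: 542
merge 372 and 542: 914
Total encoded bits = sum of merged weights = 227 + 315 + 372 + 542 + 914 = 2370.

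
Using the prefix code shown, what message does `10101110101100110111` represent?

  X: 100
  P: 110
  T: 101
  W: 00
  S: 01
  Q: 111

Read left to right; each codeword is recognised as soon as it completes (prefix code):
  101→T | 01→S | 110→P | 101→T | 100→X | 110→P | 111→Q
Decoded message: TSPTXPQ

TSPTXPQ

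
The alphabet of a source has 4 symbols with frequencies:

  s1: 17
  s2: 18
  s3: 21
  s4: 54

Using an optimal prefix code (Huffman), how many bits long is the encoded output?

201

Build the Huffman tree bottom-up:
combine s1(17), s2(18) → 35
combine s3(21), 35 → 56
combine s4(54), 56 → 110
Total encoded bits = sum of merged weights = 35 + 56 + 110 = 201.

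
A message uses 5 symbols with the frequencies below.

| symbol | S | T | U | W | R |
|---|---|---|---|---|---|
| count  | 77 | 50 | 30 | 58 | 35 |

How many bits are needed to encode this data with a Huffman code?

Build the Huffman tree bottom-up:
U(30) + R(35) → 65
T(50) + W(58) → 108
65 + S(77) → 142
108 + 142 → 250
Total encoded bits = sum of merged weights = 65 + 108 + 142 + 250 = 565.

565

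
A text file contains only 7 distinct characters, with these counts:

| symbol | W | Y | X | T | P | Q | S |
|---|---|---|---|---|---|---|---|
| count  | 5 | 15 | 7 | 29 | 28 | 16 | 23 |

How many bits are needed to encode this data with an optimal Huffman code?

Build the Huffman tree bottom-up:
W(5) + X(7) → 12
12 + Y(15) → 27
Q(16) + S(23) → 39
27 + P(28) → 55
T(29) + 39 → 68
55 + 68 → 123
Each symbol's bit-cost is frequency × depth; summing gives 324 bits (equivalently 12 + 27 + 39 + 55 + 68 + 123).

324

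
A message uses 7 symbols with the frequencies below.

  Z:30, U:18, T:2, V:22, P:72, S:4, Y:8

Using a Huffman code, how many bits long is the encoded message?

344

Build the Huffman tree bottom-up:
combine T(2), S(4) → 6
combine 6, Y(8) → 14
combine 14, U(18) → 32
combine V(22), Z(30) → 52
combine 32, 52 → 84
combine P(72), 84 → 156
The encoded length is the sum of every internal node's weight: 6 + 14 + 32 + 52 + 84 + 156 = 344 bits.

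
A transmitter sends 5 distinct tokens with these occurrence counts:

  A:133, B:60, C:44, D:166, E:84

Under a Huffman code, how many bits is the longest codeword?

3

Merge the two lowest-weight nodes at each step:
combine C(44), B(60) → 104
combine E(84), 104 → 188
combine A(133), D(166) → 299
combine 188, 299 → 487
The rarest symbols sit at the bottom; the longest codeword is 3 bits.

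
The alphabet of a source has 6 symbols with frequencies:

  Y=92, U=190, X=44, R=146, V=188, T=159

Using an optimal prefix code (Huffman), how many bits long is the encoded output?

2056

Merge the two smallest weights repeatedly:
merge X(44) and Y(92): 136
merge 136 and R(146): 282
merge T(159) and V(188): 347
merge U(190) and 282: 472
merge 347 and 472: 819
The encoded length is the sum of every internal node's weight: 136 + 282 + 347 + 472 + 819 = 2056 bits.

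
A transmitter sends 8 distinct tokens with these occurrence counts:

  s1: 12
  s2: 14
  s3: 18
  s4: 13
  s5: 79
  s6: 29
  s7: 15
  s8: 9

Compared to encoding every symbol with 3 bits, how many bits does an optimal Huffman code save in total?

Fixed-length: 3 bits × 189 symbols = 567 bits.
Huffman merges:
combine s8(9), s1(12) → 21
combine s4(13), s2(14) → 27
combine s7(15), s3(18) → 33
combine 21, 27 → 48
combine s6(29), 33 → 62
combine 48, 62 → 110
combine s5(79), 110 → 189
Huffman total = 21 + 27 + 33 + 48 + 62 + 110 + 189 = 490 bits.
Saving = 567 − 490 = 77 bits.

77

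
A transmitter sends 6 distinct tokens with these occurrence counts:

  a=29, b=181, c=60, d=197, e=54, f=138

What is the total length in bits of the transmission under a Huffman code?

1544

Merge the two smallest weights repeatedly:
combine a(29), e(54) → 83
combine c(60), 83 → 143
combine f(138), 143 → 281
combine b(181), d(197) → 378
combine 281, 378 → 659
Total encoded bits = sum of merged weights = 83 + 143 + 281 + 378 + 659 = 1544.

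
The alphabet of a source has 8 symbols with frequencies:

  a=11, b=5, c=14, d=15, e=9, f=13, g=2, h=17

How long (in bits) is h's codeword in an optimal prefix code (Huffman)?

2

Repeatedly merge the two smallest:
combine g(2), b(5) → 7
combine 7, e(9) → 16
combine a(11), f(13) → 24
combine c(14), d(15) → 29
combine 16, h(17) → 33
combine 24, 29 → 53
combine 33, 53 → 86
h sits 2 levels below the root, so its codeword is 2 bits.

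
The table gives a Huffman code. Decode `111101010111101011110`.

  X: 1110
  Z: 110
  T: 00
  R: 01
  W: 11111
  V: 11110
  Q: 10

VQQVQV

Read left to right; each codeword is recognised as soon as it completes (prefix code):
  11110→V | 10→Q | 10→Q | 11110→V | 10→Q | 11110→V
Decoded message: VQQVQV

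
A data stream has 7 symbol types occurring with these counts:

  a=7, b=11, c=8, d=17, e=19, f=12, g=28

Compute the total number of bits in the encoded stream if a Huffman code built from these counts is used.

Merge the two smallest weights repeatedly:
combine a(7), c(8) → 15
combine b(11), f(12) → 23
combine 15, d(17) → 32
combine e(19), 23 → 42
combine g(28), 32 → 60
combine 42, 60 → 102
Total encoded bits = sum of merged weights = 15 + 23 + 32 + 42 + 60 + 102 = 274.

274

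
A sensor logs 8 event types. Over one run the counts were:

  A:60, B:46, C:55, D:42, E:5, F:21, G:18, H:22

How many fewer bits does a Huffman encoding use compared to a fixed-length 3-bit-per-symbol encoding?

49

Fixed-length: 3 bits × 269 symbols = 807 bits.
Huffman merges:
E(5) + G(18) → 23
F(21) + H(22) → 43
23 + D(42) → 65
43 + B(46) → 89
C(55) + A(60) → 115
65 + 89 → 154
115 + 154 → 269
Huffman total = 23 + 43 + 65 + 89 + 115 + 154 + 269 = 758 bits.
Saving = 807 − 758 = 49 bits.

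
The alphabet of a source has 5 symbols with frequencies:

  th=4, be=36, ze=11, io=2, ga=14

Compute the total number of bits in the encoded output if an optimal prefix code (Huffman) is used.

Merge the two smallest weights repeatedly:
merge io(2) and th(4): 6
merge 6 and ze(11): 17
merge ga(14) and 17: 31
merge 31 and be(36): 67
Total encoded bits = sum of merged weights = 6 + 17 + 31 + 67 = 121.

121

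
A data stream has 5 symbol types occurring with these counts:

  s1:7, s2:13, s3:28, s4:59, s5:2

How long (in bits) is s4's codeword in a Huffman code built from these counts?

Huffman merges, smallest pair first:
combine s5(2), s1(7) → 9
combine 9, s2(13) → 22
combine 22, s3(28) → 50
combine 50, s4(59) → 109
s4 sits one level below the root: a 1-bit codeword.

1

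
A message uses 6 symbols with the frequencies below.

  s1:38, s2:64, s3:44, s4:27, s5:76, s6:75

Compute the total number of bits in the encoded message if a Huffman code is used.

821

Build the Huffman tree bottom-up:
merge s4(27) and s1(38): 65
merge s3(44) and s2(64): 108
merge 65 and s6(75): 140
merge s5(76) and 108: 184
merge 140 and 184: 324
Total encoded bits = sum of merged weights = 65 + 108 + 140 + 184 + 324 = 821.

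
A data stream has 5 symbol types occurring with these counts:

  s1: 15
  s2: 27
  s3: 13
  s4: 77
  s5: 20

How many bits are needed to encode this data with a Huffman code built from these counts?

Merge the two smallest weights repeatedly:
s3(13) + s1(15) → 28
s5(20) + s2(27) → 47
28 + 47 → 75
75 + s4(77) → 152
The encoded length is the sum of every internal node's weight: 28 + 47 + 75 + 152 = 302 bits.

302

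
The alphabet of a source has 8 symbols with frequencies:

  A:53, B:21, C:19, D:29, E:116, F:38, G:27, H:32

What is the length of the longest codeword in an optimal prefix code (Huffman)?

4

Merge the two lowest-weight nodes at each step:
combine C(19), B(21) → 40
combine G(27), D(29) → 56
combine H(32), F(38) → 70
combine 40, A(53) → 93
combine 56, 70 → 126
combine 93, E(116) → 209
combine 126, 209 → 335
Maximum depth reached is 4.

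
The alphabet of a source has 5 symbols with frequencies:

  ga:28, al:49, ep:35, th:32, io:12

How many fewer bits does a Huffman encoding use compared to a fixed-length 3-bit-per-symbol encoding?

Fixed-length: 3 bits × 156 symbols = 468 bits.
Huffman merges:
io(12) + ga(28) → 40
th(32) + ep(35) → 67
40 + al(49) → 89
67 + 89 → 156
Huffman total = 40 + 67 + 89 + 156 = 352 bits.
Saving = 468 − 352 = 116 bits.

116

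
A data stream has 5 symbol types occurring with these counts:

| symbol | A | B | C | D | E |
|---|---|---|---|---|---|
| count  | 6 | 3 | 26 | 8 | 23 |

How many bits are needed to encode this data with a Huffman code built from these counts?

132

Merge the two smallest weights repeatedly:
B(3) + A(6) → 9
D(8) + 9 → 17
17 + E(23) → 40
C(26) + 40 → 66
The encoded length is the sum of every internal node's weight: 9 + 17 + 40 + 66 = 132 bits.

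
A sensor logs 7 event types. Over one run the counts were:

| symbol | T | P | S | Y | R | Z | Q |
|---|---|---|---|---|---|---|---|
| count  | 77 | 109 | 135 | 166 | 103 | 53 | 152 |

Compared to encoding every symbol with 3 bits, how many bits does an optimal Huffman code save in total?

Fixed-length: 3 bits × 795 symbols = 2385 bits.
Huffman merges:
combine Z(53), T(77) → 130
combine R(103), P(109) → 212
combine 130, S(135) → 265
combine Q(152), Y(166) → 318
combine 212, 265 → 477
combine 318, 477 → 795
Huffman total = 130 + 212 + 265 + 318 + 477 + 795 = 2197 bits.
Saving = 2385 − 2197 = 188 bits.

188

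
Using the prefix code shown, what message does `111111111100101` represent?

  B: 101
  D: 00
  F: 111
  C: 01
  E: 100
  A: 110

FFFEB

Read left to right; each codeword is recognised as soon as it completes (prefix code):
  111→F | 111→F | 111→F | 100→E | 101→B
Decoded message: FFFEB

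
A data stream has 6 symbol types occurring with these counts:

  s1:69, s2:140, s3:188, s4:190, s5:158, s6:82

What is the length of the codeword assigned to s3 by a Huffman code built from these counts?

Huffman merges, smallest pair first:
merge s1(69) and s6(82): 151
merge s2(140) and 151: 291
merge s5(158) and s3(188): 346
merge s4(190) and 291: 481
merge 346 and 481: 827
The subtree containing s3 is merged 2 times, so code length = 2.

2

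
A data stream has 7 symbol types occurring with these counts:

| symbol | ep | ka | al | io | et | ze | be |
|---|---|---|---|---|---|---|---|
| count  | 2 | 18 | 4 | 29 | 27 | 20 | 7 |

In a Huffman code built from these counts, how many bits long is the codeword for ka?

Huffman merges, smallest pair first:
combine ep(2), al(4) → 6
combine 6, be(7) → 13
combine 13, ka(18) → 31
combine ze(20), et(27) → 47
combine io(29), 31 → 60
combine 47, 60 → 107
The subtree containing ka is merged 3 times, so code length = 3.

3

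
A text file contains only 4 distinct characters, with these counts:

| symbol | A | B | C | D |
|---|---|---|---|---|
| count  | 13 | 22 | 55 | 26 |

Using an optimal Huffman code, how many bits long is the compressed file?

212

Merge the two smallest weights repeatedly:
A(13) + B(22) → 35
D(26) + 35 → 61
C(55) + 61 → 116
Each symbol's bit-cost is frequency × depth; summing gives 212 bits (equivalently 35 + 61 + 116).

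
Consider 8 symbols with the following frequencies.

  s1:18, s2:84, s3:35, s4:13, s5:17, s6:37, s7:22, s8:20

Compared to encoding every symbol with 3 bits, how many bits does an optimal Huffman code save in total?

Fixed-length: 3 bits × 246 symbols = 738 bits.
Huffman merges:
combine s4(13), s5(17) → 30
combine s1(18), s8(20) → 38
combine s7(22), 30 → 52
combine s3(35), s6(37) → 72
combine 38, 52 → 90
combine 72, s2(84) → 156
combine 90, 156 → 246
Huffman total = 30 + 38 + 52 + 72 + 90 + 156 + 246 = 684 bits.
Saving = 738 − 684 = 54 bits.

54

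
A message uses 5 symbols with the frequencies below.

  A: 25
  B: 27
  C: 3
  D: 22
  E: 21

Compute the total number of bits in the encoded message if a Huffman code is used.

220

Greedily combine the two least-frequent nodes:
merge C(3) and E(21): 24
merge D(22) and 24: 46
merge A(25) and B(27): 52
merge 46 and 52: 98
Each symbol's bit-cost is frequency × depth; summing gives 220 bits (equivalently 24 + 46 + 52 + 98).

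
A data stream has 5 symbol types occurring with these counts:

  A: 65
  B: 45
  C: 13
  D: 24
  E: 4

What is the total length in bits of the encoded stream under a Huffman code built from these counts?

Greedily combine the two least-frequent nodes:
combine E(4), C(13) → 17
combine 17, D(24) → 41
combine 41, B(45) → 86
combine A(65), 86 → 151
Total encoded bits = sum of merged weights = 17 + 41 + 86 + 151 = 295.

295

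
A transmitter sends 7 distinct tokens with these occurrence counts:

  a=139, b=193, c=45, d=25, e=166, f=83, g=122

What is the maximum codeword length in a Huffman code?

Merge the two lowest-weight nodes at each step:
d(25) + c(45) → 70
70 + f(83) → 153
g(122) + a(139) → 261
153 + e(166) → 319
b(193) + 261 → 454
319 + 454 → 773
The rarest symbols sit at the bottom; the longest codeword is 4 bits.

4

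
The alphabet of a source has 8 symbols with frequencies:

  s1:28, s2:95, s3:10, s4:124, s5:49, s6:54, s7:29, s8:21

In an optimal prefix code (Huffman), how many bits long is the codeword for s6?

Build the tree from the bottom:
merge s3(10) and s8(21): 31
merge s1(28) and s7(29): 57
merge 31 and s5(49): 80
merge s6(54) and 57: 111
merge 80 and s2(95): 175
merge 111 and s4(124): 235
merge 175 and 235: 410
s6 sits 3 levels below the root, so its codeword is 3 bits.

3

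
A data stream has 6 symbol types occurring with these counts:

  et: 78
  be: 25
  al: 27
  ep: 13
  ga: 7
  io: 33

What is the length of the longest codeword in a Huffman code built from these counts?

Merge the two lowest-weight nodes at each step:
ga(7) + ep(13) → 20
20 + be(25) → 45
al(27) + io(33) → 60
45 + 60 → 105
et(78) + 105 → 183
The rarest symbols sit at the bottom; the longest codeword is 4 bits.

4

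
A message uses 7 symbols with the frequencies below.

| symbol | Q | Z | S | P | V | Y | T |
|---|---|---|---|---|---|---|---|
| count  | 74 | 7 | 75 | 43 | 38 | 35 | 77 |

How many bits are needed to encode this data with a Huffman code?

937

Greedily combine the two least-frequent nodes:
merge Z(7) and Y(35): 42
merge V(38) and 42: 80
merge P(43) and Q(74): 117
merge S(75) and T(77): 152
merge 80 and 117: 197
merge 152 and 197: 349
Each symbol's bit-cost is frequency × depth; summing gives 937 bits (equivalently 42 + 80 + 117 + 152 + 197 + 349).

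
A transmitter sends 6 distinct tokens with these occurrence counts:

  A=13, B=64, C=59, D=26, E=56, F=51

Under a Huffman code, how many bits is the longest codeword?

Merge the two lowest-weight nodes at each step:
combine A(13), D(26) → 39
combine 39, F(51) → 90
combine E(56), C(59) → 115
combine B(64), 90 → 154
combine 115, 154 → 269
The first pair merged (A, D) ends up deepest, at depth 4.

4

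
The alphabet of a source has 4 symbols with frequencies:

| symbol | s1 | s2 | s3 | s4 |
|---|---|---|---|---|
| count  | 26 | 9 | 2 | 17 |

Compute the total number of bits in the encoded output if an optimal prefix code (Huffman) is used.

Merge the two smallest weights repeatedly:
s3(2) + s2(9) → 11
11 + s4(17) → 28
s1(26) + 28 → 54
Total encoded bits = sum of merged weights = 11 + 28 + 54 = 93.

93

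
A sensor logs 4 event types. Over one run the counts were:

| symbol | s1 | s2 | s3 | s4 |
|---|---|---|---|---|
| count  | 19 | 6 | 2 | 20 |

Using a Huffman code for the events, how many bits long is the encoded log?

Merge the two smallest weights repeatedly:
s3(2) + s2(6) → 8
8 + s1(19) → 27
s4(20) + 27 → 47
The encoded length is the sum of every internal node's weight: 8 + 27 + 47 = 82 bits.

82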